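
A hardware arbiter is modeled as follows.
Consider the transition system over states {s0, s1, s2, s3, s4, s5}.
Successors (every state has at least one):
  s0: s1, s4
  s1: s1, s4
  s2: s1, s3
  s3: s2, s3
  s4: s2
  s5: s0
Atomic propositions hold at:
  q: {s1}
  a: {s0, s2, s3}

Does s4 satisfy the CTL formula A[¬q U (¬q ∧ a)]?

Yes

Sat(¬q) = {s0, s2, s3, s4, s5}
Sat(¬q ∧ a) = {s0, s2, s3}
A[¬q U (¬q ∧ a)]: least fixpoint, start Z0 = Sat((¬q ∧ a)) = {s0, s2, s3}, add states in Sat(¬q) with every successor in Z. Z1 = {s0, s2, s3, s4, s5}; fixed.
Sat(A[¬q U (¬q ∧ a)]) = {s0, s2, s3, s4, s5}
s4 ∈ Sat(A[¬q U (¬q ∧ a)]) = {s0, s2, s3, s4, s5}, so the formula holds at s4.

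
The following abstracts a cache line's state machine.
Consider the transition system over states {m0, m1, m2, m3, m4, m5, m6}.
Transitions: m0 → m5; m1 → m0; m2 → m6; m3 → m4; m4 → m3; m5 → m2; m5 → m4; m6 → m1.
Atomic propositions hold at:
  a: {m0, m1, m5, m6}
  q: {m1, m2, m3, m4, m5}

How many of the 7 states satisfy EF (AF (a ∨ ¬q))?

Sat(¬q) = {m0, m6}
Sat(a ∨ ¬q) = {m0, m1, m5, m6}
AF (a ∨ ¬q): least fixpoint, start Z0 = {m0, m1, m5, m6}, add states with every successor in Z. Z1 = {m0, m1, m2, m5, m6}; fixed.
Sat(AF (a ∨ ¬q)) = {m0, m1, m2, m5, m6}
EF (AF (a ∨ ¬q)): least fixpoint, start Z0 = {m0, m1, m2, m5, m6}, add states with some successor in Z. Already a fixed point.
Sat(EF (AF (a ∨ ¬q))) = {m0, m1, m2, m5, m6}
|Sat(EF (AF (a ∨ ¬q)))| = |{m0, m1, m2, m5, m6}| = 5.

5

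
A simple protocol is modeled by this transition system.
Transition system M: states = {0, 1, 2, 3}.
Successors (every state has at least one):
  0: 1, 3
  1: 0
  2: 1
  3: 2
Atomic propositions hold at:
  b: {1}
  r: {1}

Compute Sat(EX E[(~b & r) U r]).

Sat(~b) = {0, 2, 3}
Sat(~b & r) = ∅
E[(~b & r) U r]: least fixpoint, start Z0 = Sat(r) = {1}, add states in Sat(~b & r) with some successor in Z. Already a fixed point.
Sat(E[(~b & r) U r]) = {1}
Sat(EX E[(~b & r) U r]) = {s : some successor in {1}} = {0, 2}

{0, 2}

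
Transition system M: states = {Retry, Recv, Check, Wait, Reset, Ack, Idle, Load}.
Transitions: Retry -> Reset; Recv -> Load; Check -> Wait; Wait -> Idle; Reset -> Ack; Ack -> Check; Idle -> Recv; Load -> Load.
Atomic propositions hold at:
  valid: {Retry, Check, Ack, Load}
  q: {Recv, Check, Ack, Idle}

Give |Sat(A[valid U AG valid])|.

AG valid: greatest fixpoint, start Z0 = {Retry, Check, Ack, Load}, keep only states in Sat with every successor in Z. Z1 = {Ack, Load}; Z2 = {Load}; fixed.
Sat(AG valid) = {Load}
A[valid U AG valid]: least fixpoint, start Z0 = Sat(AG valid) = {Load}, add states in Sat(valid) with every successor in Z. Already a fixed point.
Sat(A[valid U AG valid]) = {Load}
|Sat(A[valid U AG valid])| = |{Load}| = 1.

1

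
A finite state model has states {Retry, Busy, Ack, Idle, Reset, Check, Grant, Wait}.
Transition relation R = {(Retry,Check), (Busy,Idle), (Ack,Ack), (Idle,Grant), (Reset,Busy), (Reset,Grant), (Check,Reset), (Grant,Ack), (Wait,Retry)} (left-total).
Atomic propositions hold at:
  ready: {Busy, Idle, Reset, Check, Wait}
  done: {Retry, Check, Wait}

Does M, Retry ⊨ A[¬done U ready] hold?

Sat(¬done) = {Busy, Ack, Idle, Reset, Grant}
A[¬done U ready]: least fixpoint, start Z0 = Sat(ready) = {Busy, Idle, Reset, Check, Wait}, add states in Sat(¬done) with every successor in Z. Already a fixed point.
Sat(A[¬done U ready]) = {Busy, Idle, Reset, Check, Wait}
Retry ∉ Sat(A[¬done U ready]) = {Busy, Idle, Reset, Check, Wait}, so the formula does not hold at Retry.

No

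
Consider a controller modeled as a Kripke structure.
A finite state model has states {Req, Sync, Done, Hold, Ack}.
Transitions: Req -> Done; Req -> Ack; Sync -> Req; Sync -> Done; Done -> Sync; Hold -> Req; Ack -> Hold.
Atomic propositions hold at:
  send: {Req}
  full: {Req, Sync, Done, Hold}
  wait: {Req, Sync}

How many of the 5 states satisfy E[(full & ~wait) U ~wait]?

Sat(~wait) = {Done, Hold, Ack}
Sat(full & ~wait) = {Done, Hold}
E[(full & ~wait) U ~wait]: least fixpoint, start Z0 = Sat(~wait) = {Done, Hold, Ack}, add states in Sat(full & ~wait) with some successor in Z. Already a fixed point.
Sat(E[(full & ~wait) U ~wait]) = {Done, Hold, Ack}
|Sat(E[(full & ~wait) U ~wait])| = |{Done, Hold, Ack}| = 3.

3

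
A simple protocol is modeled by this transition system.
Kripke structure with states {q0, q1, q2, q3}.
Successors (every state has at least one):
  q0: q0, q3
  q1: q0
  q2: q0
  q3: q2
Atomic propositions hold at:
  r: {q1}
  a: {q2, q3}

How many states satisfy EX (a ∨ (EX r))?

Sat(EX r) = {s : some successor in {q1}} = ∅
Sat(a ∨ (EX r)) = {q2, q3}
Sat(EX (a ∨ (EX r))) = {s : some successor in {q2, q3}} = {q0, q3}
|Sat(EX (a ∨ (EX r)))| = |{q0, q3}| = 2.

2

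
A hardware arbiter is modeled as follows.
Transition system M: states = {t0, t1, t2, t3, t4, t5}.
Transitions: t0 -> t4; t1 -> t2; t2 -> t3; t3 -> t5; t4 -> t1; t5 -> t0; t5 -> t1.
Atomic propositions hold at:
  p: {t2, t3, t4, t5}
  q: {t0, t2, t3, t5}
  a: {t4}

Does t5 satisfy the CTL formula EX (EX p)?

Sat(EX p) = {s : some successor in {t2, t3, t4, t5}} = {t0, t1, t2, t3}
Sat(EX (EX p)) = {s : some successor in {t0, t1, t2, t3}} = {t1, t2, t4, t5}
t5 ∈ Sat(EX (EX p)) = {t1, t2, t4, t5}, so the formula holds at t5.

Yes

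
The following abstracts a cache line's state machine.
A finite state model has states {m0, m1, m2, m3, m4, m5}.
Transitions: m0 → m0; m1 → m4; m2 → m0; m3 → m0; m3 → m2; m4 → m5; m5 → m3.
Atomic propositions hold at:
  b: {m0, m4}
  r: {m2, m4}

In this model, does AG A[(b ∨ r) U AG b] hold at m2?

Yes

Sat(b ∨ r) = {m0, m2, m4}
AG b: greatest fixpoint, start Z0 = {m0, m4}, keep only states in Sat with every successor in Z. Z1 = {m0}; fixed.
Sat(AG b) = {m0}
A[(b ∨ r) U AG b]: least fixpoint, start Z0 = Sat(AG b) = {m0}, add states in Sat(b ∨ r) with every successor in Z. Z1 = {m0, m2}; fixed.
Sat(A[(b ∨ r) U AG b]) = {m0, m2}
AG A[(b ∨ r) U AG b]: greatest fixpoint, start Z0 = {m0, m2}, keep only states in Sat with every successor in Z. Already a fixed point.
Sat(AG A[(b ∨ r) U AG b]) = {m0, m2}
m2 ∈ Sat(AG A[(b ∨ r) U AG b]) = {m0, m2}, so the formula holds at m2.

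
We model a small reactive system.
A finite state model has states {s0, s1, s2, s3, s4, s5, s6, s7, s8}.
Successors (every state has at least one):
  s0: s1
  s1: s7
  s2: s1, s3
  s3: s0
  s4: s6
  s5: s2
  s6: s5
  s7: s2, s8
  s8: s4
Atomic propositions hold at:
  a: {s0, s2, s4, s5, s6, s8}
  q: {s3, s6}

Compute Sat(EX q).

{s2, s4}

Sat(EX q) = {s : some successor in {s3, s6}} = {s2, s4}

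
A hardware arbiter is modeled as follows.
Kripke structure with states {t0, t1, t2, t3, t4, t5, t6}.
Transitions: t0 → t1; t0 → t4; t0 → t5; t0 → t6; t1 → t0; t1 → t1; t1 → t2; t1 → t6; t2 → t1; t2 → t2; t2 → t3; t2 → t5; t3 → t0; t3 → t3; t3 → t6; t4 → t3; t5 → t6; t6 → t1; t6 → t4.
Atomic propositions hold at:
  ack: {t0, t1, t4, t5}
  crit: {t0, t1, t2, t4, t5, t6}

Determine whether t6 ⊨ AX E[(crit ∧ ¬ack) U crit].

Yes

Sat(¬ack) = {t2, t3, t6}
Sat(crit ∧ ¬ack) = {t2, t6}
E[(crit ∧ ¬ack) U crit]: least fixpoint, start Z0 = Sat(crit) = {t0, t1, t2, t4, t5, t6}, add states in Sat(crit ∧ ¬ack) with some successor in Z. Already a fixed point.
Sat(E[(crit ∧ ¬ack) U crit]) = {t0, t1, t2, t4, t5, t6}
Sat(AX E[(crit ∧ ¬ack) U crit]) = {s : every successor in {t0, t1, t2, t4, t5, t6}} = {t0, t1, t5, t6}
t6 ∈ Sat(AX E[(crit ∧ ¬ack) U crit]) = {t0, t1, t5, t6}, so the formula holds at t6.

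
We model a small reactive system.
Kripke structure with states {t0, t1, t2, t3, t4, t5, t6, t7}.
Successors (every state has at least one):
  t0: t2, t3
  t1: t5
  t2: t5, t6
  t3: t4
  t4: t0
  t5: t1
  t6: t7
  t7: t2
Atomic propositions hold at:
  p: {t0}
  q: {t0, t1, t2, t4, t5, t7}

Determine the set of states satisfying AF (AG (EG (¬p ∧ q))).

{t1, t5}

Sat(¬p) = {t1, t2, t3, t4, t5, t6, t7}
Sat(¬p ∧ q) = {t1, t2, t4, t5, t7}
EG (¬p ∧ q): greatest fixpoint, start Z0 = {t1, t2, t4, t5, t7}, keep only states in Sat with some successor in Z. Z1 = {t1, t2, t5, t7}; fixed.
Sat(EG (¬p ∧ q)) = {t1, t2, t5, t7}
AG (EG (¬p ∧ q)): greatest fixpoint, start Z0 = {t1, t2, t5, t7}, keep only states in Sat with every successor in Z. Z1 = {t1, t5, t7}; Z2 = {t1, t5}; fixed.
Sat(AG (EG (¬p ∧ q))) = {t1, t5}
AF (AG (EG (¬p ∧ q))): least fixpoint, start Z0 = {t1, t5}, add states with every successor in Z. Already a fixed point.
Sat(AF (AG (EG (¬p ∧ q)))) = {t1, t5}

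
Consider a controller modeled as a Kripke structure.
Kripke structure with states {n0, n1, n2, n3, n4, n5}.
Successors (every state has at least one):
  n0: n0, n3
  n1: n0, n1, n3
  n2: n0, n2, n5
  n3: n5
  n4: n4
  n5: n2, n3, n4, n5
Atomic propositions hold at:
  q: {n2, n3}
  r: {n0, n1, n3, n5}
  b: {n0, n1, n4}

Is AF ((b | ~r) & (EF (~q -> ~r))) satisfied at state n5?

Sat(~r) = {n2, n4}
Sat(b | ~r) = {n0, n1, n2, n4}
Sat(~q) = {n0, n1, n4, n5}
Sat(~q -> ~r) = {n2, n3, n4}
EF (~q -> ~r): least fixpoint, start Z0 = {n2, n3, n4}, add states with some successor in Z. Z1 = {n0, n1, n2, n3, n4, n5}; fixed.
Sat(EF (~q -> ~r)) = {n0, n1, n2, n3, n4, n5}
Sat((b | ~r) & (EF (~q -> ~r))) = {n0, n1, n2, n4}
AF ((b | ~r) & (EF (~q -> ~r))): least fixpoint, start Z0 = {n0, n1, n2, n4}, add states with every successor in Z. Already a fixed point.
Sat(AF ((b | ~r) & (EF (~q -> ~r)))) = {n0, n1, n2, n4}
n5 ∉ Sat(AF ((b | ~r) & (EF (~q -> ~r)))) = {n0, n1, n2, n4}, so the formula does not hold at n5.

No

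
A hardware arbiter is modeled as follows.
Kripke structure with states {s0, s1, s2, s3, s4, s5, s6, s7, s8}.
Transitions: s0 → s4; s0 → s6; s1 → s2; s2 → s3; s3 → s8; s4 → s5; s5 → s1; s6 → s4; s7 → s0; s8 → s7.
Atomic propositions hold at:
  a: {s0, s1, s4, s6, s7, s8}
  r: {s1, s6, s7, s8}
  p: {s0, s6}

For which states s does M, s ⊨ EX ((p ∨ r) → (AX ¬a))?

{s0, s1, s2, s4, s5, s6}

Sat(p ∨ r) = {s0, s1, s6, s7, s8}
Sat(¬a) = {s2, s3, s5}
Sat(AX ¬a) = {s : every successor in {s2, s3, s5}} = {s1, s2, s4}
Sat((p ∨ r) → (AX ¬a)) = {s1, s2, s3, s4, s5}
Sat(EX ((p ∨ r) → (AX ¬a))) = {s : some successor in {s1, s2, s3, s4, s5}} = {s0, s1, s2, s4, s5, s6}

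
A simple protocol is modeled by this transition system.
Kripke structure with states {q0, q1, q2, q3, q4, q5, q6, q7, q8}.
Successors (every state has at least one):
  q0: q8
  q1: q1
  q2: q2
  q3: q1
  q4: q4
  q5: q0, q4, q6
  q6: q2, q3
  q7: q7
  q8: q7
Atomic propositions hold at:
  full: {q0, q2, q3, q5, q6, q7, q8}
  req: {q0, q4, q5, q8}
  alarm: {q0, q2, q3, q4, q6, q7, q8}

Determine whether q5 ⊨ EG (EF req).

Yes

EF req: least fixpoint, start Z0 = {q0, q4, q5, q8}, add states with some successor in Z. Already a fixed point.
Sat(EF req) = {q0, q4, q5, q8}
EG (EF req): greatest fixpoint, start Z0 = {q0, q4, q5, q8}, keep only states in Sat with some successor in Z. Z1 = {q0, q4, q5}; Z2 = {q4, q5}; fixed.
Sat(EG (EF req)) = {q4, q5}
q5 ∈ Sat(EG (EF req)) = {q4, q5}, so the formula holds at q5.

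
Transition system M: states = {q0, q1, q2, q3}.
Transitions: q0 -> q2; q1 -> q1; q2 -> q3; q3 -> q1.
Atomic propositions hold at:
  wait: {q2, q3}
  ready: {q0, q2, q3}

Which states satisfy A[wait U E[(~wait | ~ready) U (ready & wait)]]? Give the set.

{q0, q2, q3}

Sat(~wait) = {q0, q1}
Sat(~ready) = {q1}
Sat(~wait | ~ready) = {q0, q1}
Sat(ready & wait) = {q2, q3}
E[(~wait | ~ready) U (ready & wait)]: least fixpoint, start Z0 = Sat((ready & wait)) = {q2, q3}, add states in Sat(~wait | ~ready) with some successor in Z. Z1 = {q0, q2, q3}; fixed.
Sat(E[(~wait | ~ready) U (ready & wait)]) = {q0, q2, q3}
A[wait U E[(~wait | ~ready) U (ready & wait)]]: least fixpoint, start Z0 = Sat(E[(~wait | ~ready) U (ready & wait)]) = {q0, q2, q3}, add states in Sat(wait) with every successor in Z. Already a fixed point.
Sat(A[wait U E[(~wait | ~ready) U (ready & wait)]]) = {q0, q2, q3}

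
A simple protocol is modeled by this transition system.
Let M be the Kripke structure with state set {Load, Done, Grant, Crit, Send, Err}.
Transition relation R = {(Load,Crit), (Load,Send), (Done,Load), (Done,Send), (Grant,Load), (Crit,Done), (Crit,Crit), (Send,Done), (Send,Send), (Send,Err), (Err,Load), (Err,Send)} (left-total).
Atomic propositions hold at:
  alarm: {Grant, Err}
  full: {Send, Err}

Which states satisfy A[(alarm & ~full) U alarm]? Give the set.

{Grant, Err}

Sat(~full) = {Load, Done, Grant, Crit}
Sat(alarm & ~full) = {Grant}
A[(alarm & ~full) U alarm]: least fixpoint, start Z0 = Sat(alarm) = {Grant, Err}, add states in Sat(alarm & ~full) with every successor in Z. Already a fixed point.
Sat(A[(alarm & ~full) U alarm]) = {Grant, Err}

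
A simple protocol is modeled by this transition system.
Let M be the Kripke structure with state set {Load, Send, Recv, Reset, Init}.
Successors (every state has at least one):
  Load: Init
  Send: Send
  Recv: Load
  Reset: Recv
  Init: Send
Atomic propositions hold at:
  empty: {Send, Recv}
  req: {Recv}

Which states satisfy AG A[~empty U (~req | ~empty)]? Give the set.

Sat(~empty) = {Load, Reset, Init}
Sat(~req) = {Load, Send, Reset, Init}
Sat(~req | ~empty) = {Load, Send, Reset, Init}
A[~empty U (~req | ~empty)]: least fixpoint, start Z0 = Sat((~req | ~empty)) = {Load, Send, Reset, Init}, add states in Sat(~empty) with every successor in Z. Already a fixed point.
Sat(A[~empty U (~req | ~empty)]) = {Load, Send, Reset, Init}
AG A[~empty U (~req | ~empty)]: greatest fixpoint, start Z0 = {Load, Send, Reset, Init}, keep only states in Sat with every successor in Z. Z1 = {Load, Send, Init}; fixed.
Sat(AG A[~empty U (~req | ~empty)]) = {Load, Send, Init}

{Load, Send, Init}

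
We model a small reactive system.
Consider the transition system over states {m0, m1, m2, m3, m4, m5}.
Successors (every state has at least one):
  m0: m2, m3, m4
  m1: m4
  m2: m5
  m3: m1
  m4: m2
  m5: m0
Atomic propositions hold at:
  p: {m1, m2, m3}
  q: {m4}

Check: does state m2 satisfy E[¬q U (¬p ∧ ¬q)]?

Yes

Sat(¬q) = {m0, m1, m2, m3, m5}
Sat(¬p) = {m0, m4, m5}
Sat(¬p ∧ ¬q) = {m0, m5}
E[¬q U (¬p ∧ ¬q)]: least fixpoint, start Z0 = Sat((¬p ∧ ¬q)) = {m0, m5}, add states in Sat(¬q) with some successor in Z. Z1 = {m0, m2, m5}; fixed.
Sat(E[¬q U (¬p ∧ ¬q)]) = {m0, m2, m5}
m2 ∈ Sat(E[¬q U (¬p ∧ ¬q)]) = {m0, m2, m5}, so the formula holds at m2.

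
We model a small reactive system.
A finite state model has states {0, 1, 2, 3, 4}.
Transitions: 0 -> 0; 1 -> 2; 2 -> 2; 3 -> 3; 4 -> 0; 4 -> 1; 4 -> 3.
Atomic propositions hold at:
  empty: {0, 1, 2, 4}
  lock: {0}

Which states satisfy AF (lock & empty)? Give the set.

Sat(lock & empty) = {0}
AF (lock & empty): least fixpoint, start Z0 = {0}, add states with every successor in Z. Already a fixed point.
Sat(AF (lock & empty)) = {0}

{0}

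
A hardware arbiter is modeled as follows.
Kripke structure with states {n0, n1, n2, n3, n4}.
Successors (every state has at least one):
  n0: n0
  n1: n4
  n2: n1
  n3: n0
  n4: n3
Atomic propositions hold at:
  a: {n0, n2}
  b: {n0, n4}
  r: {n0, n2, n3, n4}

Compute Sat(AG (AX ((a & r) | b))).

Sat(a & r) = {n0, n2}
Sat((a & r) | b) = {n0, n2, n4}
Sat(AX ((a & r) | b)) = {s : every successor in {n0, n2, n4}} = {n0, n1, n3}
AG (AX ((a & r) | b)): greatest fixpoint, start Z0 = {n0, n1, n3}, keep only states in Sat with every successor in Z. Z1 = {n0, n3}; fixed.
Sat(AG (AX ((a & r) | b))) = {n0, n3}

{n0, n3}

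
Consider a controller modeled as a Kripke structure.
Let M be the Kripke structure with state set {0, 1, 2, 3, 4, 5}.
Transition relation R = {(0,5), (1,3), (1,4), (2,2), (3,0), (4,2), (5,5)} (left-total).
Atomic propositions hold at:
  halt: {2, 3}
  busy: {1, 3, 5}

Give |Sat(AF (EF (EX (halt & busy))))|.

1

Sat(halt & busy) = {3}
Sat(EX (halt & busy)) = {s : some successor in {3}} = {1}
EF (EX (halt & busy)): least fixpoint, start Z0 = {1}, add states with some successor in Z. Already a fixed point.
Sat(EF (EX (halt & busy))) = {1}
AF (EF (EX (halt & busy))): least fixpoint, start Z0 = {1}, add states with every successor in Z. Already a fixed point.
Sat(AF (EF (EX (halt & busy)))) = {1}
|Sat(AF (EF (EX (halt & busy))))| = |{1}| = 1.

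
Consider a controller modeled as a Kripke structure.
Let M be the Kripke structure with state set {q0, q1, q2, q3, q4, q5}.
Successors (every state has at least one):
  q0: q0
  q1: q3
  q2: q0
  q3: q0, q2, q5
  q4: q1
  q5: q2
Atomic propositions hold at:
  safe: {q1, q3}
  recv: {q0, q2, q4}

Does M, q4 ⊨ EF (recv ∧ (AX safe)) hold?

Yes

Sat(AX safe) = {s : every successor in {q1, q3}} = {q1, q4}
Sat(recv ∧ (AX safe)) = {q4}
EF (recv ∧ (AX safe)): least fixpoint, start Z0 = {q4}, add states with some successor in Z. Already a fixed point.
Sat(EF (recv ∧ (AX safe))) = {q4}
q4 ∈ Sat(EF (recv ∧ (AX safe))) = {q4}, so the formula holds at q4.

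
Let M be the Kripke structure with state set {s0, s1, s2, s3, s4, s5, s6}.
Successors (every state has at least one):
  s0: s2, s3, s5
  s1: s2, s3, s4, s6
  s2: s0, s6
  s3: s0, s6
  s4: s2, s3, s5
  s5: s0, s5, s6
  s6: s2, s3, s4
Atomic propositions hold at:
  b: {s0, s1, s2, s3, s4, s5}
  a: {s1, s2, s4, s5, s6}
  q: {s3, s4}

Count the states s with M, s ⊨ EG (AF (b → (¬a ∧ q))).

2

Sat(¬a) = {s0, s3}
Sat(¬a ∧ q) = {s3}
Sat(b → (¬a ∧ q)) = {s3, s6}
AF (b → (¬a ∧ q)): least fixpoint, start Z0 = {s3, s6}, add states with every successor in Z. Already a fixed point.
Sat(AF (b → (¬a ∧ q))) = {s3, s6}
EG (AF (b → (¬a ∧ q))): greatest fixpoint, start Z0 = {s3, s6}, keep only states in Sat with some successor in Z. Already a fixed point.
Sat(EG (AF (b → (¬a ∧ q)))) = {s3, s6}
|Sat(EG (AF (b → (¬a ∧ q))))| = |{s3, s6}| = 2.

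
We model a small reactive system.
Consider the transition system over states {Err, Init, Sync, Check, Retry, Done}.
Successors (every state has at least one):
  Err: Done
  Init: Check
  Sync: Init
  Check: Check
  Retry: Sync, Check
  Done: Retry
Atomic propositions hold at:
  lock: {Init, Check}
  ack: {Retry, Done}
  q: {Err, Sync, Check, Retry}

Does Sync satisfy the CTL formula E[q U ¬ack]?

Sat(¬ack) = {Err, Init, Sync, Check}
E[q U ¬ack]: least fixpoint, start Z0 = Sat(¬ack) = {Err, Init, Sync, Check}, add states in Sat(q) with some successor in Z. Z1 = {Err, Init, Sync, Check, Retry}; fixed.
Sat(E[q U ¬ack]) = {Err, Init, Sync, Check, Retry}
Sync ∈ Sat(E[q U ¬ack]) = {Err, Init, Sync, Check, Retry}, so the formula holds at Sync.

Yes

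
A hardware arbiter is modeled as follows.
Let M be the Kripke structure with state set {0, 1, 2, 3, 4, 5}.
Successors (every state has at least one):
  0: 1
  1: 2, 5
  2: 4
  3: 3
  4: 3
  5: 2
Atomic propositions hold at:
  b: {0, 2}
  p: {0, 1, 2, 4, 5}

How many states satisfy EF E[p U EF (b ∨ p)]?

5

Sat(b ∨ p) = {0, 1, 2, 4, 5}
EF (b ∨ p): least fixpoint, start Z0 = {0, 1, 2, 4, 5}, add states with some successor in Z. Already a fixed point.
Sat(EF (b ∨ p)) = {0, 1, 2, 4, 5}
E[p U EF (b ∨ p)]: least fixpoint, start Z0 = Sat(EF (b ∨ p)) = {0, 1, 2, 4, 5}, add states in Sat(p) with some successor in Z. Already a fixed point.
Sat(E[p U EF (b ∨ p)]) = {0, 1, 2, 4, 5}
EF E[p U EF (b ∨ p)]: least fixpoint, start Z0 = {0, 1, 2, 4, 5}, add states with some successor in Z. Already a fixed point.
Sat(EF E[p U EF (b ∨ p)]) = {0, 1, 2, 4, 5}
|Sat(EF E[p U EF (b ∨ p)])| = |{0, 1, 2, 4, 5}| = 5.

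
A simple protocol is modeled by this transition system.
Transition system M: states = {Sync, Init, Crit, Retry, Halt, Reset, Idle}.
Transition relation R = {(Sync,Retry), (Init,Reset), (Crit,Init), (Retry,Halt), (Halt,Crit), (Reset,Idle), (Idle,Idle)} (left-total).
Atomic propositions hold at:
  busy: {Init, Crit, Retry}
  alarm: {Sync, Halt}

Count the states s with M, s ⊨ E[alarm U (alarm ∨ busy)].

Sat(alarm ∨ busy) = {Sync, Init, Crit, Retry, Halt}
E[alarm U (alarm ∨ busy)]: least fixpoint, start Z0 = Sat((alarm ∨ busy)) = {Sync, Init, Crit, Retry, Halt}, add states in Sat(alarm) with some successor in Z. Already a fixed point.
Sat(E[alarm U (alarm ∨ busy)]) = {Sync, Init, Crit, Retry, Halt}
|Sat(E[alarm U (alarm ∨ busy)])| = |{Sync, Init, Crit, Retry, Halt}| = 5.

5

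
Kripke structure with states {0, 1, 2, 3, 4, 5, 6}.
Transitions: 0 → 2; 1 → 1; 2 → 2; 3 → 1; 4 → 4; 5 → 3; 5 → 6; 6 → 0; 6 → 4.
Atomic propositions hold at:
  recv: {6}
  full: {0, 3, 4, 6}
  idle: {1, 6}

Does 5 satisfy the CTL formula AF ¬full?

Sat(¬full) = {1, 2, 5}
AF ¬full: least fixpoint, start Z0 = {1, 2, 5}, add states with every successor in Z. Z1 = {0, 1, 2, 3, 5}; fixed.
Sat(AF ¬full) = {0, 1, 2, 3, 5}
5 ∈ Sat(AF ¬full) = {0, 1, 2, 3, 5}, so the formula holds at 5.

Yes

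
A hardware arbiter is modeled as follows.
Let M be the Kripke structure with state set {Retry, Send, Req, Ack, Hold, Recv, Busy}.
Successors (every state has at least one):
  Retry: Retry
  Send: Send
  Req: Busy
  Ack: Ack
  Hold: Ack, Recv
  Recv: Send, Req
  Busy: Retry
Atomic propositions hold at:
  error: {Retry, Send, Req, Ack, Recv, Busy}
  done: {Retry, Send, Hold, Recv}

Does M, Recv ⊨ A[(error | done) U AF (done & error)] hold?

Sat(error | done) = {Retry, Send, Req, Ack, Hold, Recv, Busy}
Sat(done & error) = {Retry, Send, Recv}
AF (done & error): least fixpoint, start Z0 = {Retry, Send, Recv}, add states with every successor in Z. Z1 = {Retry, Send, Recv, Busy}; Z2 = {Retry, Send, Req, Recv, Busy}; fixed.
Sat(AF (done & error)) = {Retry, Send, Req, Recv, Busy}
A[(error | done) U AF (done & error)]: least fixpoint, start Z0 = Sat(AF (done & error)) = {Retry, Send, Req, Recv, Busy}, add states in Sat(error | done) with every successor in Z. Already a fixed point.
Sat(A[(error | done) U AF (done & error)]) = {Retry, Send, Req, Recv, Busy}
Recv ∈ Sat(A[(error | done) U AF (done & error)]) = {Retry, Send, Req, Recv, Busy}, so the formula holds at Recv.

Yes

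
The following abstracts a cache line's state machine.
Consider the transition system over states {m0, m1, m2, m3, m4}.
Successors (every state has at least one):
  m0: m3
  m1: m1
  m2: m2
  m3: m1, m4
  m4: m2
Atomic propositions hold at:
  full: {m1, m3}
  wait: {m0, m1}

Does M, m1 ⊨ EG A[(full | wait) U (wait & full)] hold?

Yes

Sat(full | wait) = {m0, m1, m3}
Sat(wait & full) = {m1}
A[(full | wait) U (wait & full)]: least fixpoint, start Z0 = Sat((wait & full)) = {m1}, add states in Sat(full | wait) with every successor in Z. Already a fixed point.
Sat(A[(full | wait) U (wait & full)]) = {m1}
EG A[(full | wait) U (wait & full)]: greatest fixpoint, start Z0 = {m1}, keep only states in Sat with some successor in Z. Already a fixed point.
Sat(EG A[(full | wait) U (wait & full)]) = {m1}
m1 ∈ Sat(EG A[(full | wait) U (wait & full)]) = {m1}, so the formula holds at m1.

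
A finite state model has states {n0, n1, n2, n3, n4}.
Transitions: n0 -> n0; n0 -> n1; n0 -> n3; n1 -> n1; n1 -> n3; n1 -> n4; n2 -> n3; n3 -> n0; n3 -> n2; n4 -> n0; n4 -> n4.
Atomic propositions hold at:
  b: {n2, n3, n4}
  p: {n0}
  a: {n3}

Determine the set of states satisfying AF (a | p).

{n0, n2, n3}

Sat(a | p) = {n0, n3}
AF (a | p): least fixpoint, start Z0 = {n0, n3}, add states with every successor in Z. Z1 = {n0, n2, n3}; fixed.
Sat(AF (a | p)) = {n0, n2, n3}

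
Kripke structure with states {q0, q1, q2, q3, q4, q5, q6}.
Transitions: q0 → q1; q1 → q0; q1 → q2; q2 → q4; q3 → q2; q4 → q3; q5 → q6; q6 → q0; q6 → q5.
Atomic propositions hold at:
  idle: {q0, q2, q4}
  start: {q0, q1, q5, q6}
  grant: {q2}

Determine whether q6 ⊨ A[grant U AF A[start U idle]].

A[start U idle]: least fixpoint, start Z0 = Sat(idle) = {q0, q2, q4}, add states in Sat(start) with every successor in Z. Z1 = {q0, q1, q2, q4}; fixed.
Sat(A[start U idle]) = {q0, q1, q2, q4}
AF A[start U idle]: least fixpoint, start Z0 = {q0, q1, q2, q4}, add states with every successor in Z. Z1 = {q0, q1, q2, q3, q4}; fixed.
Sat(AF A[start U idle]) = {q0, q1, q2, q3, q4}
A[grant U AF A[start U idle]]: least fixpoint, start Z0 = Sat(AF A[start U idle]) = {q0, q1, q2, q3, q4}, add states in Sat(grant) with every successor in Z. Already a fixed point.
Sat(A[grant U AF A[start U idle]]) = {q0, q1, q2, q3, q4}
q6 ∉ Sat(A[grant U AF A[start U idle]]) = {q0, q1, q2, q3, q4}, so the formula does not hold at q6.

No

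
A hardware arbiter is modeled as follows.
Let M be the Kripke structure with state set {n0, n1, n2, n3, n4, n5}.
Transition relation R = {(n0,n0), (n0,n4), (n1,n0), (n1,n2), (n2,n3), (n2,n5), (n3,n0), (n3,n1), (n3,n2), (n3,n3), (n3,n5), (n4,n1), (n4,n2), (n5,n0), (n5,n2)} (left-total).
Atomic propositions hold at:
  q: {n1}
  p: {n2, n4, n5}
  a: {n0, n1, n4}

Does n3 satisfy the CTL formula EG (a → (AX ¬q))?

Yes

Sat(¬q) = {n0, n2, n3, n4, n5}
Sat(AX ¬q) = {s : every successor in {n0, n2, n3, n4, n5}} = {n0, n1, n2, n5}
Sat(a → (AX ¬q)) = {n0, n1, n2, n3, n5}
EG (a → (AX ¬q)): greatest fixpoint, start Z0 = {n0, n1, n2, n3, n5}, keep only states in Sat with some successor in Z. Already a fixed point.
Sat(EG (a → (AX ¬q))) = {n0, n1, n2, n3, n5}
n3 ∈ Sat(EG (a → (AX ¬q))) = {n0, n1, n2, n3, n5}, so the formula holds at n3.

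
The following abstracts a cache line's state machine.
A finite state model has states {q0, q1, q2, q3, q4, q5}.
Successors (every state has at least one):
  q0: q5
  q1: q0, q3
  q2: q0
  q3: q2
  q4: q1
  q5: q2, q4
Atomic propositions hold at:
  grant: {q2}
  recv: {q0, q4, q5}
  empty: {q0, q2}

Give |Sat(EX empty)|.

Sat(EX empty) = {s : some successor in {q0, q2}} = {q1, q2, q3, q5}
|Sat(EX empty)| = |{q1, q2, q3, q5}| = 4.

4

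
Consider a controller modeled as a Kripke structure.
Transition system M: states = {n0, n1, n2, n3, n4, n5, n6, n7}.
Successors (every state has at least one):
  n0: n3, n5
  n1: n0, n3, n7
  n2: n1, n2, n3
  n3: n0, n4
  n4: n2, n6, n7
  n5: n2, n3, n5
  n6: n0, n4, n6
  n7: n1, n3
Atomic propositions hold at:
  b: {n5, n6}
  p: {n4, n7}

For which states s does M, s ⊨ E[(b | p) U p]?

{n4, n6, n7}

Sat(b | p) = {n4, n5, n6, n7}
E[(b | p) U p]: least fixpoint, start Z0 = Sat(p) = {n4, n7}, add states in Sat(b | p) with some successor in Z. Z1 = {n4, n6, n7}; fixed.
Sat(E[(b | p) U p]) = {n4, n6, n7}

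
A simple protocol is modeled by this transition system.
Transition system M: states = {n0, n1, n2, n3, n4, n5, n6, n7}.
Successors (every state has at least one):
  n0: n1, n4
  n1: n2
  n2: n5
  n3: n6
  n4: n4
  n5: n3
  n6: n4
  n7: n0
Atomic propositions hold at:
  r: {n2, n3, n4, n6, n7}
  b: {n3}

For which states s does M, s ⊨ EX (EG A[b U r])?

{n0, n3, n4, n5, n6}

A[b U r]: least fixpoint, start Z0 = Sat(r) = {n2, n3, n4, n6, n7}, add states in Sat(b) with every successor in Z. Already a fixed point.
Sat(A[b U r]) = {n2, n3, n4, n6, n7}
EG A[b U r]: greatest fixpoint, start Z0 = {n2, n3, n4, n6, n7}, keep only states in Sat with some successor in Z. Z1 = {n3, n4, n6}; fixed.
Sat(EG A[b U r]) = {n3, n4, n6}
Sat(EX (EG A[b U r])) = {s : some successor in {n3, n4, n6}} = {n0, n3, n4, n5, n6}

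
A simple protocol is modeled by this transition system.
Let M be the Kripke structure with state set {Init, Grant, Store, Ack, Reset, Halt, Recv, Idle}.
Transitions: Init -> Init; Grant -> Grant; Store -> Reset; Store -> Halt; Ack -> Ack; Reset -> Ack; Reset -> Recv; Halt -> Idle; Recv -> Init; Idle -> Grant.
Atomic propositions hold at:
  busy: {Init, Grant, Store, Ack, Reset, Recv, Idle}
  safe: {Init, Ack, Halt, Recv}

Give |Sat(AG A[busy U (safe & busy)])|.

4

Sat(safe & busy) = {Init, Ack, Recv}
A[busy U (safe & busy)]: least fixpoint, start Z0 = Sat((safe & busy)) = {Init, Ack, Recv}, add states in Sat(busy) with every successor in Z. Z1 = {Init, Ack, Reset, Recv}; fixed.
Sat(A[busy U (safe & busy)]) = {Init, Ack, Reset, Recv}
AG A[busy U (safe & busy)]: greatest fixpoint, start Z0 = {Init, Ack, Reset, Recv}, keep only states in Sat with every successor in Z. Already a fixed point.
Sat(AG A[busy U (safe & busy)]) = {Init, Ack, Reset, Recv}
|Sat(AG A[busy U (safe & busy)])| = |{Init, Ack, Reset, Recv}| = 4.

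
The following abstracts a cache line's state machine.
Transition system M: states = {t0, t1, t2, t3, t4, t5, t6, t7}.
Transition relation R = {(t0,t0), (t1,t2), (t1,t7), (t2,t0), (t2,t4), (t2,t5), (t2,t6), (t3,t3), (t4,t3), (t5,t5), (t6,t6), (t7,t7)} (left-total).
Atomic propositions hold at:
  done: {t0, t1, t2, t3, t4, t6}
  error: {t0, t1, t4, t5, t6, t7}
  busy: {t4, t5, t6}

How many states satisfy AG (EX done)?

4

Sat(EX done) = {s : some successor in {t0, t1, t2, t3, t4, t6}} = {t0, t1, t2, t3, t4, t6}
AG (EX done): greatest fixpoint, start Z0 = {t0, t1, t2, t3, t4, t6}, keep only states in Sat with every successor in Z. Z1 = {t0, t3, t4, t6}; fixed.
Sat(AG (EX done)) = {t0, t3, t4, t6}
|Sat(AG (EX done))| = |{t0, t3, t4, t6}| = 4.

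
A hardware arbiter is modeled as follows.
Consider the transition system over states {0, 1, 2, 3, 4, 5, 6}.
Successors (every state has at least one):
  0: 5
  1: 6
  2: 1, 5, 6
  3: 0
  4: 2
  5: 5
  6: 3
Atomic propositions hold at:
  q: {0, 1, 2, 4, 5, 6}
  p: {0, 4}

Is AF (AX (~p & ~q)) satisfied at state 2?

Sat(~p) = {1, 2, 3, 5, 6}
Sat(~q) = {3}
Sat(~p & ~q) = {3}
Sat(AX (~p & ~q)) = {s : every successor in {3}} = {6}
AF (AX (~p & ~q)): least fixpoint, start Z0 = {6}, add states with every successor in Z. Z1 = {1, 6}; fixed.
Sat(AF (AX (~p & ~q))) = {1, 6}
2 ∉ Sat(AF (AX (~p & ~q))) = {1, 6}, so the formula does not hold at 2.

No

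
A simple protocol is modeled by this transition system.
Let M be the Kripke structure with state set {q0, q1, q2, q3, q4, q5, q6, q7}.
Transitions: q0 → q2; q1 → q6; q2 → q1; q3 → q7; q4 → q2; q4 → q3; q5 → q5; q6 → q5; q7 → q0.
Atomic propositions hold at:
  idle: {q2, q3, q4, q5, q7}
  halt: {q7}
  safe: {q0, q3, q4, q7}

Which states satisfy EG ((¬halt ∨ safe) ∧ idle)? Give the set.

{q5}

Sat(¬halt) = {q0, q1, q2, q3, q4, q5, q6}
Sat(¬halt ∨ safe) = {q0, q1, q2, q3, q4, q5, q6, q7}
Sat((¬halt ∨ safe) ∧ idle) = {q2, q3, q4, q5, q7}
EG ((¬halt ∨ safe) ∧ idle): greatest fixpoint, start Z0 = {q2, q3, q4, q5, q7}, keep only states in Sat with some successor in Z. Z1 = {q3, q4, q5}; Z2 = {q4, q5}; Z3 = {q5}; fixed.
Sat(EG ((¬halt ∨ safe) ∧ idle)) = {q5}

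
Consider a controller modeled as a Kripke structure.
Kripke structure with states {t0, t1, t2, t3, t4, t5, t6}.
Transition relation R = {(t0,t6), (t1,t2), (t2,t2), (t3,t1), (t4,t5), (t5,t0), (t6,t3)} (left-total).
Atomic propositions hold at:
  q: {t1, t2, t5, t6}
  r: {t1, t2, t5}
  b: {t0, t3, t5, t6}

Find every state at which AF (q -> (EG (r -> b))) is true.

{t0, t3, t4, t5, t6}

Sat(r -> b) = {t0, t3, t4, t5, t6}
EG (r -> b): greatest fixpoint, start Z0 = {t0, t3, t4, t5, t6}, keep only states in Sat with some successor in Z. Z1 = {t0, t4, t5, t6}; Z2 = {t0, t4, t5}; Z3 = {t4, t5}; Z4 = {t4}; Z5 = ∅; fixed.
Sat(EG (r -> b)) = ∅
Sat(q -> (EG (r -> b))) = {t0, t3, t4}
AF (q -> (EG (r -> b))): least fixpoint, start Z0 = {t0, t3, t4}, add states with every successor in Z. Z1 = {t0, t3, t4, t5, t6}; fixed.
Sat(AF (q -> (EG (r -> b)))) = {t0, t3, t4, t5, t6}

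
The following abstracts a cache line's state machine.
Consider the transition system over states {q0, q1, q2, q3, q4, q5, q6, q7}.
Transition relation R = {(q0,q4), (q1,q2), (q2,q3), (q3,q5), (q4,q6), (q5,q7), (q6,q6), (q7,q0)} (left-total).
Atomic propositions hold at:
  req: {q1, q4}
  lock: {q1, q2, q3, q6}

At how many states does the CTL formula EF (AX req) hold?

Sat(AX req) = {s : every successor in {q1, q4}} = {q0}
EF (AX req): least fixpoint, start Z0 = {q0}, add states with some successor in Z. Z1 = {q0, q7}; Z2 = {q0, q5, q7}; Z3 = {q0, q3, q5, q7}; Z4 = {q0, q2, q3, q5, q7}; Z5 = {q0, q1, q2, q3, q5, q7}; fixed.
Sat(EF (AX req)) = {q0, q1, q2, q3, q5, q7}
|Sat(EF (AX req))| = |{q0, q1, q2, q3, q5, q7}| = 6.

6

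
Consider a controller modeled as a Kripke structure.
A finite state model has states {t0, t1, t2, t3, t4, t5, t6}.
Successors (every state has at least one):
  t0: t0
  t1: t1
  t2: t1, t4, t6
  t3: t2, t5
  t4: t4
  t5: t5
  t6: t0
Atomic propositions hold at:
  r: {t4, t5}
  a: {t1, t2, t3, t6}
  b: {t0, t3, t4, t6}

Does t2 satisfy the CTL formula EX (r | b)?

Sat(r | b) = {t0, t3, t4, t5, t6}
Sat(EX (r | b)) = {s : some successor in {t0, t3, t4, t5, t6}} = {t0, t2, t3, t4, t5, t6}
t2 ∈ Sat(EX (r | b)) = {t0, t2, t3, t4, t5, t6}, so the formula holds at t2.

Yes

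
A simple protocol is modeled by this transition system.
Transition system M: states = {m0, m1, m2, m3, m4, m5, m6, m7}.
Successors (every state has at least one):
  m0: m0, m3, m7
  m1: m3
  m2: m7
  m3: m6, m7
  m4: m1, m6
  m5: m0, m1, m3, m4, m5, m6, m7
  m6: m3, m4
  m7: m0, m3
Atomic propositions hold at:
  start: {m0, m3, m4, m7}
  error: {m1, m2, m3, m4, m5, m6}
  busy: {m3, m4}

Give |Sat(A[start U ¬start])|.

Sat(¬start) = {m1, m2, m5, m6}
A[start U ¬start]: least fixpoint, start Z0 = Sat(¬start) = {m1, m2, m5, m6}, add states in Sat(start) with every successor in Z. Z1 = {m1, m2, m4, m5, m6}; fixed.
Sat(A[start U ¬start]) = {m1, m2, m4, m5, m6}
|Sat(A[start U ¬start])| = |{m1, m2, m4, m5, m6}| = 5.

5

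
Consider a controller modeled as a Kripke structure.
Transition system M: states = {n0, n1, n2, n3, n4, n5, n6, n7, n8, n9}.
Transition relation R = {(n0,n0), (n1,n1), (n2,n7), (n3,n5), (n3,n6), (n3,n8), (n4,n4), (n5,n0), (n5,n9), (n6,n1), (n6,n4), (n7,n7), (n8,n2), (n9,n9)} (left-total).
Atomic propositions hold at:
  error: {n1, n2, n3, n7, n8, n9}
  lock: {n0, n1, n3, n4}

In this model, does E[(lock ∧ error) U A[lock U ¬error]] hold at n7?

Sat(lock ∧ error) = {n1, n3}
Sat(¬error) = {n0, n4, n5, n6}
A[lock U ¬error]: least fixpoint, start Z0 = Sat(¬error) = {n0, n4, n5, n6}, add states in Sat(lock) with every successor in Z. Already a fixed point.
Sat(A[lock U ¬error]) = {n0, n4, n5, n6}
E[(lock ∧ error) U A[lock U ¬error]]: least fixpoint, start Z0 = Sat(A[lock U ¬error]) = {n0, n4, n5, n6}, add states in Sat(lock ∧ error) with some successor in Z. Z1 = {n0, n3, n4, n5, n6}; fixed.
Sat(E[(lock ∧ error) U A[lock U ¬error]]) = {n0, n3, n4, n5, n6}
n7 ∉ Sat(E[(lock ∧ error) U A[lock U ¬error]]) = {n0, n3, n4, n5, n6}, so the formula does not hold at n7.

No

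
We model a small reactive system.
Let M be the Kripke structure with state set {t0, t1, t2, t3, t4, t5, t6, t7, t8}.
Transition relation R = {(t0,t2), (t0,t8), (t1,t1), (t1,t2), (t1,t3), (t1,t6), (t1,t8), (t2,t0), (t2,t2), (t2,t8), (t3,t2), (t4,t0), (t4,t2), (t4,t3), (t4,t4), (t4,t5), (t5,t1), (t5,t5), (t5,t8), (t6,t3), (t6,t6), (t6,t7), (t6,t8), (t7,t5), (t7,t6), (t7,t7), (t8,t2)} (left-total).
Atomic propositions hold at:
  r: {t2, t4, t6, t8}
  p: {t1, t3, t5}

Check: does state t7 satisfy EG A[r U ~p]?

Sat(~p) = {t0, t2, t4, t6, t7, t8}
A[r U ~p]: least fixpoint, start Z0 = Sat(~p) = {t0, t2, t4, t6, t7, t8}, add states in Sat(r) with every successor in Z. Already a fixed point.
Sat(A[r U ~p]) = {t0, t2, t4, t6, t7, t8}
EG A[r U ~p]: greatest fixpoint, start Z0 = {t0, t2, t4, t6, t7, t8}, keep only states in Sat with some successor in Z. Already a fixed point.
Sat(EG A[r U ~p]) = {t0, t2, t4, t6, t7, t8}
t7 ∈ Sat(EG A[r U ~p]) = {t0, t2, t4, t6, t7, t8}, so the formula holds at t7.

Yes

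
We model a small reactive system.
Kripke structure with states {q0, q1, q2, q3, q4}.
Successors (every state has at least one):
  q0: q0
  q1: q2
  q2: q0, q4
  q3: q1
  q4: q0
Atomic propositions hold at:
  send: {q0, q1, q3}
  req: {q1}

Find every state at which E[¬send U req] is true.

{q1}

Sat(¬send) = {q2, q4}
E[¬send U req]: least fixpoint, start Z0 = Sat(req) = {q1}, add states in Sat(¬send) with some successor in Z. Already a fixed point.
Sat(E[¬send U req]) = {q1}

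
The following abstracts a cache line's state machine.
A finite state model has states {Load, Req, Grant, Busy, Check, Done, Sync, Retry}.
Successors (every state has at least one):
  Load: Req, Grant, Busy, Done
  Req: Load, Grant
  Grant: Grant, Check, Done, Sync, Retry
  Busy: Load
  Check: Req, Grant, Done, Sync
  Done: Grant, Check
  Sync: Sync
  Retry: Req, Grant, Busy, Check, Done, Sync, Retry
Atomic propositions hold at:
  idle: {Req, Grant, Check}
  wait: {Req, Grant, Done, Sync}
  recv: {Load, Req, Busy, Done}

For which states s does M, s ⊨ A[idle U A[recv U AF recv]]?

AF recv: least fixpoint, start Z0 = {Load, Req, Busy, Done}, add states with every successor in Z. Already a fixed point.
Sat(AF recv) = {Load, Req, Busy, Done}
A[recv U AF recv]: least fixpoint, start Z0 = Sat(AF recv) = {Load, Req, Busy, Done}, add states in Sat(recv) with every successor in Z. Already a fixed point.
Sat(A[recv U AF recv]) = {Load, Req, Busy, Done}
A[idle U A[recv U AF recv]]: least fixpoint, start Z0 = Sat(A[recv U AF recv]) = {Load, Req, Busy, Done}, add states in Sat(idle) with every successor in Z. Already a fixed point.
Sat(A[idle U A[recv U AF recv]]) = {Load, Req, Busy, Done}

{Load, Req, Busy, Done}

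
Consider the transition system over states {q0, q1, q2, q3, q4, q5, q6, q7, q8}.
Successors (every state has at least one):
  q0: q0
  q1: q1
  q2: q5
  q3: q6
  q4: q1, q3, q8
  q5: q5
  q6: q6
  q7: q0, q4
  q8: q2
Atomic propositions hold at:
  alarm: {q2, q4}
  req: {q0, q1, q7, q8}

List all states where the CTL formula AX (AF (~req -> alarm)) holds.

Sat(~req) = {q2, q3, q4, q5, q6}
Sat(~req -> alarm) = {q0, q1, q2, q4, q7, q8}
AF (~req -> alarm): least fixpoint, start Z0 = {q0, q1, q2, q4, q7, q8}, add states with every successor in Z. Already a fixed point.
Sat(AF (~req -> alarm)) = {q0, q1, q2, q4, q7, q8}
Sat(AX (AF (~req -> alarm))) = {s : every successor in {q0, q1, q2, q4, q7, q8}} = {q0, q1, q7, q8}

{q0, q1, q7, q8}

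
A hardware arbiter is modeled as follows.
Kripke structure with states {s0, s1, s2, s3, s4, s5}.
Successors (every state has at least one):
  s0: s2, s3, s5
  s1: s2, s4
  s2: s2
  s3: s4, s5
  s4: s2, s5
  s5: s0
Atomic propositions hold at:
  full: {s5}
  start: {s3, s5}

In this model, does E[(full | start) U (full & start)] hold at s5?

Yes

Sat(full | start) = {s3, s5}
Sat(full & start) = {s5}
E[(full | start) U (full & start)]: least fixpoint, start Z0 = Sat((full & start)) = {s5}, add states in Sat(full | start) with some successor in Z. Z1 = {s3, s5}; fixed.
Sat(E[(full | start) U (full & start)]) = {s3, s5}
s5 ∈ Sat(E[(full | start) U (full & start)]) = {s3, s5}, so the formula holds at s5.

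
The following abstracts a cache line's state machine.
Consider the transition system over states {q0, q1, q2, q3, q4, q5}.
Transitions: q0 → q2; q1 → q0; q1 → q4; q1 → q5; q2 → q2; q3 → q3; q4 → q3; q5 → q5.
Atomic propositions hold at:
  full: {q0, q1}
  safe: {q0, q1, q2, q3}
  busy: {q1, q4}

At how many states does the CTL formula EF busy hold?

EF busy: least fixpoint, start Z0 = {q1, q4}, add states with some successor in Z. Already a fixed point.
Sat(EF busy) = {q1, q4}
|Sat(EF busy)| = |{q1, q4}| = 2.

2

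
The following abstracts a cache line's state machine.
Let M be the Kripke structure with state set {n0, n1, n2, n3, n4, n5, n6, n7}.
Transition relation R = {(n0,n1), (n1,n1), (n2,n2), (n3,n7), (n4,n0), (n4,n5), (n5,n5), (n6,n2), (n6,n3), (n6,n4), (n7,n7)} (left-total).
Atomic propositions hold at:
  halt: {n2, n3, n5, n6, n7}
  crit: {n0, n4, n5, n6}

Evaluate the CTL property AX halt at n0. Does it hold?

No

Sat(AX halt) = {s : every successor in {n2, n3, n5, n6, n7}} = {n2, n3, n5, n7}
n0 ∉ Sat(AX halt) = {n2, n3, n5, n7}, so the formula does not hold at n0.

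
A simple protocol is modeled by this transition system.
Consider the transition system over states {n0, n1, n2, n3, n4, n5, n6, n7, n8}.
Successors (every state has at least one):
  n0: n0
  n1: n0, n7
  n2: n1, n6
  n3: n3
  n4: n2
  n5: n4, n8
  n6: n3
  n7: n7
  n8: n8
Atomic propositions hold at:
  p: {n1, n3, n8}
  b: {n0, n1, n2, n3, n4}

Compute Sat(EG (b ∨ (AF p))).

{n0, n1, n2, n3, n4, n5, n6, n8}

AF p: least fixpoint, start Z0 = {n1, n3, n8}, add states with every successor in Z. Z1 = {n1, n3, n6, n8}; Z2 = {n1, n2, n3, n6, n8}; Z3 = {n1, n2, n3, n4, n6, n8}; Z4 = {n1, n2, n3, n4, n5, n6, n8}; fixed.
Sat(AF p) = {n1, n2, n3, n4, n5, n6, n8}
Sat(b ∨ (AF p)) = {n0, n1, n2, n3, n4, n5, n6, n8}
EG (b ∨ (AF p)): greatest fixpoint, start Z0 = {n0, n1, n2, n3, n4, n5, n6, n8}, keep only states in Sat with some successor in Z. Already a fixed point.
Sat(EG (b ∨ (AF p))) = {n0, n1, n2, n3, n4, n5, n6, n8}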